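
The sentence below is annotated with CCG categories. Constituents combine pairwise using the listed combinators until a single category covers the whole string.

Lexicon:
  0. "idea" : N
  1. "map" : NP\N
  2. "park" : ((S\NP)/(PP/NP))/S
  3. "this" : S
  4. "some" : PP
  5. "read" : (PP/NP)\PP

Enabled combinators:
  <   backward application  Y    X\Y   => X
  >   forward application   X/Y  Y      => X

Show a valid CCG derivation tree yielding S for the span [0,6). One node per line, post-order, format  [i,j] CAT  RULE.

[0,1] N  lex  "idea"
[1,2] NP\N  lex  "map"
[0,2] NP  <  k=1
[2,3] ((S\NP)/(PP/NP))/S  lex  "park"
[3,4] S  lex  "this"
[2,4] (S\NP)/(PP/NP)  >  k=3
[4,5] PP  lex  "some"
[5,6] (PP/NP)\PP  lex  "read"
[4,6] PP/NP  <  k=5
[2,6] S\NP  >  k=4
[0,6] S  <  k=2

[0,6] S   <
  [0,2] NP   <
    [0,1] "idea" : N
    [1,2] "map" : NP\N
  [2,6] S\NP   >
    [2,4] (S\NP)/(PP/NP)   >
      [2,3] "park" : ((S\NP)/(PP/NP))/S
      [3,4] "this" : S
    [4,6] PP/NP   <
      [4,5] "some" : PP
      [5,6] "read" : (PP/NP)\PP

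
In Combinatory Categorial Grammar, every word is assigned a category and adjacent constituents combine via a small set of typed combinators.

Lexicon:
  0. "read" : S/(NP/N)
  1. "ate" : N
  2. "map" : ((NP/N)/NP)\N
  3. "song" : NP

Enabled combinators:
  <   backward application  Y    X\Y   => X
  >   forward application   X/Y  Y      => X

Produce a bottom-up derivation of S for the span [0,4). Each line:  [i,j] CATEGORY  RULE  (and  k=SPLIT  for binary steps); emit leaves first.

[0,4] S   >
  [0,1] "read" : S/(NP/N)
  [1,4] NP/N   >
    [1,3] (NP/N)/NP   <
      [1,2] "ate" : N
      [2,3] "map" : ((NP/N)/NP)\N
    [3,4] "song" : NP

[0,1] S/(NP/N)  lex  "read"
[1,2] N  lex  "ate"
[2,3] ((NP/N)/NP)\N  lex  "map"
[1,3] (NP/N)/NP  <  k=2
[3,4] NP  lex  "song"
[1,4] NP/N  >  k=3
[0,4] S  >  k=1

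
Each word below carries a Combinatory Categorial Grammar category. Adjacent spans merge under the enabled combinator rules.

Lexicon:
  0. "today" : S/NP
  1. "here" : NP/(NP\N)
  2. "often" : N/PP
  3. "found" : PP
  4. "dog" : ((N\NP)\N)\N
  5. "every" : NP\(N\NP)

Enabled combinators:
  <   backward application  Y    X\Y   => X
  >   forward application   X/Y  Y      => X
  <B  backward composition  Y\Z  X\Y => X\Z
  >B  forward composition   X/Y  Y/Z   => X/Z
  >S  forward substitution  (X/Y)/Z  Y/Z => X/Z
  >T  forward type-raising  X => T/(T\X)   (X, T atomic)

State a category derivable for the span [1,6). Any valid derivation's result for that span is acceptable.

NP

[0,6] S   >
  [0,1] "today" : S/NP
  [1,6] NP   >
    [1,2] "here" : NP/(NP\N)
    [2,6] NP\N   <B
      [2,5] (N\NP)\N   <
        [2,4] N   >
          [2,3] "often" : N/PP
          [3,4] "found" : PP
        [4,5] "dog" : ((N\NP)\N)\N
      [5,6] "every" : NP\(N\NP)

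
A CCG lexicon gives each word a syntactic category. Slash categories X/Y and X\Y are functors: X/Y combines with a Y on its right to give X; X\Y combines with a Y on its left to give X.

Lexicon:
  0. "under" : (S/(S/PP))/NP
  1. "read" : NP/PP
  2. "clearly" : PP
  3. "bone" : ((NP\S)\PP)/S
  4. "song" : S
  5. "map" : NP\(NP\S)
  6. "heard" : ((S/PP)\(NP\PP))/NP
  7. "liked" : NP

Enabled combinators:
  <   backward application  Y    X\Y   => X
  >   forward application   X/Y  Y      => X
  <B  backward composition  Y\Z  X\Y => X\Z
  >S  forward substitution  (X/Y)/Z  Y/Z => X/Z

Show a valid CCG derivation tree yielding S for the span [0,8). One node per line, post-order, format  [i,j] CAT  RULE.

[0,8] S   >
  [0,3] S/(S/PP)   >
    [0,1] "under" : (S/(S/PP))/NP
    [1,3] NP   >
      [1,2] "read" : NP/PP
      [2,3] "clearly" : PP
  [3,8] S/PP   <
    [3,6] NP\PP   <B
      [3,5] (NP\S)\PP   >
        [3,4] "bone" : ((NP\S)\PP)/S
        [4,5] "song" : S
      [5,6] "map" : NP\(NP\S)
    [6,8] (S/PP)\(NP\PP)   >
      [6,7] "heard" : ((S/PP)\(NP\PP))/NP
      [7,8] "liked" : NP

[0,1] (S/(S/PP))/NP  lex  "under"
[1,2] NP/PP  lex  "read"
[2,3] PP  lex  "clearly"
[1,3] NP  >  k=2
[0,3] S/(S/PP)  >  k=1
[3,4] ((NP\S)\PP)/S  lex  "bone"
[4,5] S  lex  "song"
[3,5] (NP\S)\PP  >  k=4
[5,6] NP\(NP\S)  lex  "map"
[3,6] NP\PP  <B  k=5
[6,7] ((S/PP)\(NP\PP))/NP  lex  "heard"
[7,8] NP  lex  "liked"
[6,8] (S/PP)\(NP\PP)  >  k=7
[3,8] S/PP  <  k=6
[0,8] S  >  k=3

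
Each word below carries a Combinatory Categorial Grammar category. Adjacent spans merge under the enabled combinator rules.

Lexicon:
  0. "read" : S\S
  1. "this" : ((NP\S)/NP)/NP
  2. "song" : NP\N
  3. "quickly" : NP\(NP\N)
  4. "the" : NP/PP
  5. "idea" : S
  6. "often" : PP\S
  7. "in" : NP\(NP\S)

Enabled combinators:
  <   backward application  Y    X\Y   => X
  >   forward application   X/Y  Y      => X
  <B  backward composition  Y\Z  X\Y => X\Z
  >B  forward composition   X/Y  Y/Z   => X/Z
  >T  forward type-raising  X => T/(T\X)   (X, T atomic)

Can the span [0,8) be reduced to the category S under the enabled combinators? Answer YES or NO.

S\S ((NP\S)/NP)/NP NP\N NP\(NP\N) NP/PP S PP\S NP\(NP\S)
CKY chart[0,8] = {N/(N\NP), NP, NP/(NP\NP), PP/(PP\NP), S/(S\NP)}; S ∉ chart

NO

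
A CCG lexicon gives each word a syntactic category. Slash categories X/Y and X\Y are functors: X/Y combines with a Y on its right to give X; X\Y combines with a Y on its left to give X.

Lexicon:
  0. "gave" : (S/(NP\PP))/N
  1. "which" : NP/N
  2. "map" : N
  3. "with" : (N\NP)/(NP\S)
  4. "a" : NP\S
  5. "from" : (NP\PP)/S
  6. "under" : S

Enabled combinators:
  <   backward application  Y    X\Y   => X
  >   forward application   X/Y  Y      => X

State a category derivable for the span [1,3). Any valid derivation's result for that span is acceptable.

NP

[0,7] S   >
  [0,5] S/(NP\PP)   >
    [0,1] "gave" : (S/(NP\PP))/N
    [1,5] N   <
      [1,3] NP   >
        [1,2] "which" : NP/N
        [2,3] "map" : N
      [3,5] N\NP   >
        [3,4] "with" : (N\NP)/(NP\S)
        [4,5] "a" : NP\S
  [5,7] NP\PP   >
    [5,6] "from" : (NP\PP)/S
    [6,7] "under" : S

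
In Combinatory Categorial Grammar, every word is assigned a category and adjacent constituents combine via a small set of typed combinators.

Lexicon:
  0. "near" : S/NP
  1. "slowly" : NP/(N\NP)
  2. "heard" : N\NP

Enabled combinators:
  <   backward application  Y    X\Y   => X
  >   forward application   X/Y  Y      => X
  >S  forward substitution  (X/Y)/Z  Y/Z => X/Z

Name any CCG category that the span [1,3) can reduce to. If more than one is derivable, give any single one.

[0,3] S   >
  [0,1] "near" : S/NP
  [1,3] NP   >
    [1,2] "slowly" : NP/(N\NP)
    [2,3] "heard" : N\NP

NP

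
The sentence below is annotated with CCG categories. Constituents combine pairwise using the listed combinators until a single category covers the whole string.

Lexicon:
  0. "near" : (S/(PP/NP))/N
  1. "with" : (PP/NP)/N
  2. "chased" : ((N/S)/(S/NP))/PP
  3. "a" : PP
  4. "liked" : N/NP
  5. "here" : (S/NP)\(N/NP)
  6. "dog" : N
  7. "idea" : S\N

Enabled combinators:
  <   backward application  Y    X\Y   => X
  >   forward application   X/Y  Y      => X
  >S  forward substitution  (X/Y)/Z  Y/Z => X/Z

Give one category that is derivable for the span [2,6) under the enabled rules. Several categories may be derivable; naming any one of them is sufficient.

[0,8] S   >
  [0,2] S/N   >S
    [0,1] "near" : (S/(PP/NP))/N
    [1,2] "with" : (PP/NP)/N
  [2,8] N   >
    [2,6] N/S   >
      [2,4] (N/S)/(S/NP)   >
        [2,3] "chased" : ((N/S)/(S/NP))/PP
        [3,4] "a" : PP
      [4,6] S/NP   <
        [4,5] "liked" : N/NP
        [5,6] "here" : (S/NP)\(N/NP)
    [6,8] S   <
      [6,7] "dog" : N
      [7,8] "idea" : S\N

N/S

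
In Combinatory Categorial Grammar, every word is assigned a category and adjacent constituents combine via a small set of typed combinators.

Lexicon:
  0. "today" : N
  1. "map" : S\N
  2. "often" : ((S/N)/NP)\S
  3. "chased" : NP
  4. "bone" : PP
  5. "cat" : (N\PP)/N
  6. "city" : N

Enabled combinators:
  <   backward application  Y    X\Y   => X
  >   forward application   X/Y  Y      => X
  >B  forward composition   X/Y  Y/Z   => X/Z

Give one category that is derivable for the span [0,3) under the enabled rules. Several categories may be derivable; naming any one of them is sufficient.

(S/N)/NP

[0,7] S   >
  [0,4] S/N   >
    [0,3] (S/N)/NP   <
      [0,2] S   <
        [0,1] "today" : N
        [1,2] "map" : S\N
      [2,3] "often" : ((S/N)/NP)\S
    [3,4] "chased" : NP
  [4,7] N   <
    [4,5] "bone" : PP
    [5,7] N\PP   >
      [5,6] "cat" : (N\PP)/N
      [6,7] "city" : N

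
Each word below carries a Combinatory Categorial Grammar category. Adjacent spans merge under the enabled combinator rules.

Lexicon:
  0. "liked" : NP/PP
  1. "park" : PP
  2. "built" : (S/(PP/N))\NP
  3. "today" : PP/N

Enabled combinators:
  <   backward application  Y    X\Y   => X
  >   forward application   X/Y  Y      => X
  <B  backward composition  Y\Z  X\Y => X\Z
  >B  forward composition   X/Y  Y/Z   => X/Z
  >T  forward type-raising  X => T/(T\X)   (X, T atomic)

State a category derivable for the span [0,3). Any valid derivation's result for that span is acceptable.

[0,4] S   >
  [0,3] S/(PP/N)   <
    [0,2] NP   >
      [0,1] "liked" : NP/PP
      [1,2] "park" : PP
    [2,3] "built" : (S/(PP/N))\NP
  [3,4] "today" : PP/N

S/(PP/N)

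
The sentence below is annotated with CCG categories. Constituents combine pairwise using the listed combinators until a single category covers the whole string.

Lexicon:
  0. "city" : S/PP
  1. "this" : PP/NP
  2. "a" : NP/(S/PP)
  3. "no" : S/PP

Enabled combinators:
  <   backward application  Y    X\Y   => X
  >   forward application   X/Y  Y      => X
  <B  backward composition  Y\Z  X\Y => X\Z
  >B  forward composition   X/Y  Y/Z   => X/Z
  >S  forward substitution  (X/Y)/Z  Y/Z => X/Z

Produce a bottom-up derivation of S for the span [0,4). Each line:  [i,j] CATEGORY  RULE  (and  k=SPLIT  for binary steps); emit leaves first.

[0,4] S   >
  [0,2] S/NP   >B
    [0,1] "city" : S/PP
    [1,2] "this" : PP/NP
  [2,4] NP   >
    [2,3] "a" : NP/(S/PP)
    [3,4] "no" : S/PP

[0,1] S/PP  lex  "city"
[1,2] PP/NP  lex  "this"
[0,2] S/NP  >B  k=1
[2,3] NP/(S/PP)  lex  "a"
[3,4] S/PP  lex  "no"
[2,4] NP  >  k=3
[0,4] S  >  k=2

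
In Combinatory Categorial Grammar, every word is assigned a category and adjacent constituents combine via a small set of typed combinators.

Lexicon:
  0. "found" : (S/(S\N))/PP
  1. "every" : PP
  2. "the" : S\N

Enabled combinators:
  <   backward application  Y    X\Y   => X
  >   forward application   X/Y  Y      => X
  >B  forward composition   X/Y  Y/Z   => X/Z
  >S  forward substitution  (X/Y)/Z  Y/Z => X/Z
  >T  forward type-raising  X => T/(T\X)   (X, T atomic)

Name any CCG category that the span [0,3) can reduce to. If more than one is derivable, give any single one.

S

[0,3] S   >
  [0,2] S/(S\N)   >
    [0,1] "found" : (S/(S\N))/PP
    [1,2] "every" : PP
  [2,3] "the" : S\N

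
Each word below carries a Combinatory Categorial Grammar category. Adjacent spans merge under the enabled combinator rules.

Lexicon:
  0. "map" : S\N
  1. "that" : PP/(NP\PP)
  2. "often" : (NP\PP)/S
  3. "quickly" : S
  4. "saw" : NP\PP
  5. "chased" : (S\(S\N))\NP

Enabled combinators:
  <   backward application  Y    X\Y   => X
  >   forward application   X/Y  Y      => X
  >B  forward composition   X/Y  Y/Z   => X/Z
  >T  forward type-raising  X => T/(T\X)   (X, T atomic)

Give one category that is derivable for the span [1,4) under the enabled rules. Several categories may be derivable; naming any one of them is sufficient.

PP

[0,6] S   <
  [0,1] "map" : S\N
  [1,6] S\(S\N)   <
    [1,5] NP   <
      [1,4] PP   >
        [1,2] "that" : PP/(NP\PP)
        [2,4] NP\PP   >
          [2,3] "often" : (NP\PP)/S
          [3,4] "quickly" : S
      [4,5] "saw" : NP\PP
    [5,6] "chased" : (S\(S\N))\NP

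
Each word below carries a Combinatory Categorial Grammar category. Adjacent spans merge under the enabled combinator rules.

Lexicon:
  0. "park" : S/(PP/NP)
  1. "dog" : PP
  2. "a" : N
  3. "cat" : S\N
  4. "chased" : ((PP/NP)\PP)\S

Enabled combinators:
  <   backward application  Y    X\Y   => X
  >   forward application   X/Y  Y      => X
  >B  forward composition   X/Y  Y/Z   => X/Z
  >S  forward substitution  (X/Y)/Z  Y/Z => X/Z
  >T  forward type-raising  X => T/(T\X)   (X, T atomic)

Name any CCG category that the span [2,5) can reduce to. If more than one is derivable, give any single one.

(PP/NP)\PP

[0,5] S   >
  [0,1] "park" : S/(PP/NP)
  [1,5] PP/NP   <
    [1,2] "dog" : PP
    [2,5] (PP/NP)\PP   <
      [2,4] S   >
        [2,3] S/(S\N)   >T
          [2,3] "a" : N
        [3,4] "cat" : S\N
      [4,5] "chased" : ((PP/NP)\PP)\S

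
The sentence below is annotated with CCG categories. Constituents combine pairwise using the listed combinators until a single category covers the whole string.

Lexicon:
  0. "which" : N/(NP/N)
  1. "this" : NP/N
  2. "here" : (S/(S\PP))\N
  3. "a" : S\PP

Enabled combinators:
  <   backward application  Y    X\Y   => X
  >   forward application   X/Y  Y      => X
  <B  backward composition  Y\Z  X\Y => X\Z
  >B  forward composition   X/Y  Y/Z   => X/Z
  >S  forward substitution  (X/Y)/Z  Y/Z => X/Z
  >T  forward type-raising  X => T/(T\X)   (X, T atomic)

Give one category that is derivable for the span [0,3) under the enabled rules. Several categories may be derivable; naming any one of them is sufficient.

[0,4] S   >
  [0,3] S/(S\PP)   <
    [0,2] N   >
      [0,1] "which" : N/(NP/N)
      [1,2] "this" : NP/N
    [2,3] "here" : (S/(S\PP))\N
  [3,4] "a" : S\PP

S/(S\PP)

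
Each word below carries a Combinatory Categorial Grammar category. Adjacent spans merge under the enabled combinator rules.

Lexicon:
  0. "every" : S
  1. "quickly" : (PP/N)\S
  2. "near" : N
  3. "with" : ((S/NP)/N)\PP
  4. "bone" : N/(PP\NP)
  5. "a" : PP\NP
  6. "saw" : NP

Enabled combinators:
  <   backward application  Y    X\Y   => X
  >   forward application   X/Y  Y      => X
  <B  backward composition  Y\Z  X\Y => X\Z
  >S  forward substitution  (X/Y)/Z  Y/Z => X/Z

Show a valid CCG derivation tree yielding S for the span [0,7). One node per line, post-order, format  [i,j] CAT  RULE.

[0,7] S   >
  [0,6] S/NP   >
    [0,4] (S/NP)/N   <
      [0,3] PP   >
        [0,2] PP/N   <
          [0,1] "every" : S
          [1,2] "quickly" : (PP/N)\S
        [2,3] "near" : N
      [3,4] "with" : ((S/NP)/N)\PP
    [4,6] N   >
      [4,5] "bone" : N/(PP\NP)
      [5,6] "a" : PP\NP
  [6,7] "saw" : NP

[0,1] S  lex  "every"
[1,2] (PP/N)\S  lex  "quickly"
[0,2] PP/N  <  k=1
[2,3] N  lex  "near"
[0,3] PP  >  k=2
[3,4] ((S/NP)/N)\PP  lex  "with"
[0,4] (S/NP)/N  <  k=3
[4,5] N/(PP\NP)  lex  "bone"
[5,6] PP\NP  lex  "a"
[4,6] N  >  k=5
[0,6] S/NP  >  k=4
[6,7] NP  lex  "saw"
[0,7] S  >  k=6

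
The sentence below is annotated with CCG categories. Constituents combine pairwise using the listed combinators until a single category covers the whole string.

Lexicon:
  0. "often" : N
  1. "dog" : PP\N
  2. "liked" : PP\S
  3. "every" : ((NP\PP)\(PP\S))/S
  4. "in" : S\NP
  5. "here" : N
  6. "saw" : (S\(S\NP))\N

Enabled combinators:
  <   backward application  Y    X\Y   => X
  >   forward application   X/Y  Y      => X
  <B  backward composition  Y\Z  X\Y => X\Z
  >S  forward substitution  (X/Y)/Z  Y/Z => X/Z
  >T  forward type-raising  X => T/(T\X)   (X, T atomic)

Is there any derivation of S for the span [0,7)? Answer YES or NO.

N PP\N PP\S ((NP\PP)\(PP\S))/S S\NP N (S\(S\NP))\N
CKY chart[0,7] = {N/(N\NP), NP, NP/(NP\NP), PP/(PP\NP), S/(S\NP)}; S ∉ chart

NO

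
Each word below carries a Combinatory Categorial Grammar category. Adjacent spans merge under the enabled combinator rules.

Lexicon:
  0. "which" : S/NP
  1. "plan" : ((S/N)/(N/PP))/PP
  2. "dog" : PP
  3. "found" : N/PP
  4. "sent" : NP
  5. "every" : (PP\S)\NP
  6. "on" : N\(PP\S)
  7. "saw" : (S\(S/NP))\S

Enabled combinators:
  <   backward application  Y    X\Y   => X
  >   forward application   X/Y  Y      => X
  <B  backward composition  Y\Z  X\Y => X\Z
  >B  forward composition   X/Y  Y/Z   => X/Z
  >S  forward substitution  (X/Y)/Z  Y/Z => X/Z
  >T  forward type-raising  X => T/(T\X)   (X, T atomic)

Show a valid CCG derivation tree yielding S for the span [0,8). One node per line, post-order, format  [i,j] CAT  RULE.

[0,1] S/NP  lex  "which"
[1,2] ((S/N)/(N/PP))/PP  lex  "plan"
[2,3] PP  lex  "dog"
[1,3] (S/N)/(N/PP)  >  k=2
[3,4] N/PP  lex  "found"
[1,4] S/N  >  k=3
[4,5] NP  lex  "sent"
[4,5] N/(N\NP)  >T
[5,6] (PP\S)\NP  lex  "every"
[6,7] N\(PP\S)  lex  "on"
[5,7] N\NP  <B  k=6
[4,7] N  >  k=5
[1,7] S  >  k=4
[7,8] (S\(S/NP))\S  lex  "saw"
[1,8] S\(S/NP)  <  k=7
[0,8] S  <  k=1

[0,8] S   <
  [0,1] "which" : S/NP
  [1,8] S\(S/NP)   <
    [1,7] S   >
      [1,4] S/N   >
        [1,3] (S/N)/(N/PP)   >
          [1,2] "plan" : ((S/N)/(N/PP))/PP
          [2,3] "dog" : PP
        [3,4] "found" : N/PP
      [4,7] N   >
        [4,5] N/(N\NP)   >T
          [4,5] "sent" : NP
        [5,7] N\NP   <B
          [5,6] "every" : (PP\S)\NP
          [6,7] "on" : N\(PP\S)
    [7,8] "saw" : (S\(S/NP))\S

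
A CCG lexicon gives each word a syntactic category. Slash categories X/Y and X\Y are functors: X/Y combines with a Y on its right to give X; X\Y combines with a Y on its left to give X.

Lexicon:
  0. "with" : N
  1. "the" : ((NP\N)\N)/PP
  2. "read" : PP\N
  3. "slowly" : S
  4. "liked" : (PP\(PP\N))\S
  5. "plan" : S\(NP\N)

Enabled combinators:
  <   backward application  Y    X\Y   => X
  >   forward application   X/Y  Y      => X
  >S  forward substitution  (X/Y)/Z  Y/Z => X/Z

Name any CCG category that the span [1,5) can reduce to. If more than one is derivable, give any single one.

(NP\N)\N

[0,6] S   <
  [0,5] NP\N   <
    [0,1] "with" : N
    [1,5] (NP\N)\N   >
      [1,2] "the" : ((NP\N)\N)/PP
      [2,5] PP   <
        [2,3] "read" : PP\N
        [3,5] PP\(PP\N)   <
          [3,4] "slowly" : S
          [4,5] "liked" : (PP\(PP\N))\S
  [5,6] "plan" : S\(NP\N)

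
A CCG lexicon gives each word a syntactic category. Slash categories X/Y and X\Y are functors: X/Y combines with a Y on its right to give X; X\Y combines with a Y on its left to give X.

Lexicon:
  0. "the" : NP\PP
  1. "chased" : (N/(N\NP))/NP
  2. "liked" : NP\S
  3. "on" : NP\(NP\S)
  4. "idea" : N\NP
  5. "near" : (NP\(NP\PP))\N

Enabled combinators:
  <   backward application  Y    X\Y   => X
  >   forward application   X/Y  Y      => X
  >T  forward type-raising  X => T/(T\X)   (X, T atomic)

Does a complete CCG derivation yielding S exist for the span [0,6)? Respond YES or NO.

NP\PP (N/(N\NP))/NP NP\S NP\(NP\S) N\NP (NP\(NP\PP))\N
CKY chart[0,6] = {N/(N\NP), NP, NP/(NP\NP), PP/(PP\NP), S/(S\NP)}; S ∉ chart

NO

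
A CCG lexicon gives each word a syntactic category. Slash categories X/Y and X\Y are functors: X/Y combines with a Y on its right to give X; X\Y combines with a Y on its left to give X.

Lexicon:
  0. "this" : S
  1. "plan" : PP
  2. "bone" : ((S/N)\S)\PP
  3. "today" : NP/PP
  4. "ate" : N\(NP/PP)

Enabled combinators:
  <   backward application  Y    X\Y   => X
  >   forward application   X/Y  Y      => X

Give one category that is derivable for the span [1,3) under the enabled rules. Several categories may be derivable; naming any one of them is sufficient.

[0,5] S   >
  [0,3] S/N   <
    [0,1] "this" : S
    [1,3] (S/N)\S   <
      [1,2] "plan" : PP
      [2,3] "bone" : ((S/N)\S)\PP
  [3,5] N   <
    [3,4] "today" : NP/PP
    [4,5] "ate" : N\(NP/PP)

(S/N)\S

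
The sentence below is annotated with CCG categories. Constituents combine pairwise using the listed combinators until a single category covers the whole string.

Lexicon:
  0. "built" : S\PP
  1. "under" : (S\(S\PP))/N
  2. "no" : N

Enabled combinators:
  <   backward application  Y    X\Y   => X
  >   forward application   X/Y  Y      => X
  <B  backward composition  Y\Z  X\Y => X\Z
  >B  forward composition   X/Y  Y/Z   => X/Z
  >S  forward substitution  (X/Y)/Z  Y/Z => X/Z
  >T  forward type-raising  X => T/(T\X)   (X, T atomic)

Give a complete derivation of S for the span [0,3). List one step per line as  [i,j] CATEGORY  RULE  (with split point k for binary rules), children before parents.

[0,1] S\PP  lex  "built"
[1,2] (S\(S\PP))/N  lex  "under"
[2,3] N  lex  "no"
[1,3] S\(S\PP)  >  k=2
[0,3] S  <  k=1

[0,3] S   <
  [0,1] "built" : S\PP
  [1,3] S\(S\PP)   >
    [1,2] "under" : (S\(S\PP))/N
    [2,3] "no" : N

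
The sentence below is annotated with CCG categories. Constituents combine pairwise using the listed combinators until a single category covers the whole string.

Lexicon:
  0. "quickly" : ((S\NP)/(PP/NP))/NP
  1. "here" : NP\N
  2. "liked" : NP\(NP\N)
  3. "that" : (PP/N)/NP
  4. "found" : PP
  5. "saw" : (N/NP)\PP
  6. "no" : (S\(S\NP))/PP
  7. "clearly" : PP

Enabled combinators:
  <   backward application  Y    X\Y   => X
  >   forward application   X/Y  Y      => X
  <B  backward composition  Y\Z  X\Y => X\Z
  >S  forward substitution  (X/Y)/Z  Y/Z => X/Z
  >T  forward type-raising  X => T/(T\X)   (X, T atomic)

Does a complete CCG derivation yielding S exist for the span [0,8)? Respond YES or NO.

YES

[0,8] S   <
  [0,6] S\NP   >
    [0,3] (S\NP)/(PP/NP)   >
      [0,1] "quickly" : ((S\NP)/(PP/NP))/NP
      [1,3] NP   <
        [1,2] "here" : NP\N
        [2,3] "liked" : NP\(NP\N)
    [3,6] PP/NP   >S
      [3,4] "that" : (PP/N)/NP
      [4,6] N/NP   <
        [4,5] "found" : PP
        [5,6] "saw" : (N/NP)\PP
  [6,8] S\(S\NP)   >
    [6,7] "no" : (S\(S\NP))/PP
    [7,8] "clearly" : PP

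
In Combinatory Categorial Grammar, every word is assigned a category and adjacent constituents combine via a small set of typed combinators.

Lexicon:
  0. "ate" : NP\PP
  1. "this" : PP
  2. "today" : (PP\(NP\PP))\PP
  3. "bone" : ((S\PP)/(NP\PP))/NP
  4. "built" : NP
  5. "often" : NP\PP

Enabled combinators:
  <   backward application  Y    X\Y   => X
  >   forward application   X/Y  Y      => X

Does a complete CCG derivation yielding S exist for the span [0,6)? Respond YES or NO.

[0,6] S   <
  [0,3] PP   <
    [0,1] "ate" : NP\PP
    [1,3] PP\(NP\PP)   <
      [1,2] "this" : PP
      [2,3] "today" : (PP\(NP\PP))\PP
  [3,6] S\PP   >
    [3,5] (S\PP)/(NP\PP)   >
      [3,4] "bone" : ((S\PP)/(NP\PP))/NP
      [4,5] "built" : NP
    [5,6] "often" : NP\PP

YES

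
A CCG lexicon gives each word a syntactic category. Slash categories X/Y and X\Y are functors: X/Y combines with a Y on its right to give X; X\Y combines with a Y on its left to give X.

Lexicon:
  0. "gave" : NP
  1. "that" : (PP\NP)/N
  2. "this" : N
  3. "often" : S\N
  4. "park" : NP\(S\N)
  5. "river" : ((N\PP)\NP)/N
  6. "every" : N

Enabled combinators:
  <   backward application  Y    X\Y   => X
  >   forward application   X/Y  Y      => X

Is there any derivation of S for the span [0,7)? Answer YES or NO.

NP (PP\NP)/N N S\N NP\(S\N) ((N\PP)\NP)/N N
CKY chart[0,7] = {N}; S ∉ chart

NO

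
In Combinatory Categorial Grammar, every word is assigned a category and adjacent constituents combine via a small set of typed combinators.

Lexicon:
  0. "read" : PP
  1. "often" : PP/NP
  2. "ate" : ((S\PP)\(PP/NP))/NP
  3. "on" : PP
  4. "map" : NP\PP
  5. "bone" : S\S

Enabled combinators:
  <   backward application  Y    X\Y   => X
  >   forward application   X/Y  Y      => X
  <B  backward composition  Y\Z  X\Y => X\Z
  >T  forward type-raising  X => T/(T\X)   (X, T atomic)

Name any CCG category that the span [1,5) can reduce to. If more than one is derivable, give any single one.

[0,6] S   >
  [0,1] S/(S\PP)   >T
    [0,1] "read" : PP
  [1,6] S\PP   <B
    [1,5] S\PP   <
      [1,2] "often" : PP/NP
      [2,5] (S\PP)\(PP/NP)   >
        [2,3] "ate" : ((S\PP)\(PP/NP))/NP
        [3,5] NP   <
          [3,4] "on" : PP
          [4,5] "map" : NP\PP
    [5,6] "bone" : S\S

S\PP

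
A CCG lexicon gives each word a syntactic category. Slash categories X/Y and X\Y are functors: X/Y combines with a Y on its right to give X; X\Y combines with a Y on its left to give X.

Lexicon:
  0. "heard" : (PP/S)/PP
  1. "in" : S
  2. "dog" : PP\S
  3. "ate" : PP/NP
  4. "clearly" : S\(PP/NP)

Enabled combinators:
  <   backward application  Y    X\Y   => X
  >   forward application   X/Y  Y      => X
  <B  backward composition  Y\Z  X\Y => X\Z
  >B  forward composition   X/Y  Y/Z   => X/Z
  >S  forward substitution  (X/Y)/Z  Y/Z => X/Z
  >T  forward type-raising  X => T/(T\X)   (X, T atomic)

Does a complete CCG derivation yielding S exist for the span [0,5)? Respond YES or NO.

(PP/S)/PP S PP\S PP/NP S\(PP/NP)
CKY chart[0,5] = {N/(N\PP), NP/(NP\PP), PP, PP/(PP\PP), PP/(S\S), S/(S\PP)}; S ∉ chart

NO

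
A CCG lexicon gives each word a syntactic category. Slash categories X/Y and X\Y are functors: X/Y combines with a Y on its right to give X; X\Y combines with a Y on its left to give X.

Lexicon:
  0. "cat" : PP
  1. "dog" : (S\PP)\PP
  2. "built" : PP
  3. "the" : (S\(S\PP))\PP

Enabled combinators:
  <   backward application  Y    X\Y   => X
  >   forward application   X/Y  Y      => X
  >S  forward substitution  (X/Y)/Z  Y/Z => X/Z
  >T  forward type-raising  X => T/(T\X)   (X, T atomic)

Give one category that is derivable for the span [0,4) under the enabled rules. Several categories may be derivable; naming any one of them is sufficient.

S

[0,4] S   <
  [0,2] S\PP   <
    [0,1] "cat" : PP
    [1,2] "dog" : (S\PP)\PP
  [2,4] S\(S\PP)   <
    [2,3] "built" : PP
    [3,4] "the" : (S\(S\PP))\PP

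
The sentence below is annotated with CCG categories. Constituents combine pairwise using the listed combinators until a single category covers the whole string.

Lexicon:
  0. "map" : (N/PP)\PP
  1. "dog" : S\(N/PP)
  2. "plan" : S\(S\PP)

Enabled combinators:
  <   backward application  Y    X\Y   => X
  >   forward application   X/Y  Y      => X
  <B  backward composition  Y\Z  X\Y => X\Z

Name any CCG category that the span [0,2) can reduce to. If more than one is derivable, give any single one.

S\PP

[0,3] S   <
  [0,2] S\PP   <B
    [0,1] "map" : (N/PP)\PP
    [1,2] "dog" : S\(N/PP)
  [2,3] "plan" : S\(S\PP)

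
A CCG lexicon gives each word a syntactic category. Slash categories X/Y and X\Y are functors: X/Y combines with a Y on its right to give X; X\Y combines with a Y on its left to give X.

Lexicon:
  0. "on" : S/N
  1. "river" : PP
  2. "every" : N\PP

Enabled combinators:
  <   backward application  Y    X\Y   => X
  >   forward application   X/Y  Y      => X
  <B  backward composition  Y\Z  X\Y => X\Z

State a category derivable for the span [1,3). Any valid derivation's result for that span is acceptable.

N

[0,3] S   >
  [0,1] "on" : S/N
  [1,3] N   <
    [1,2] "river" : PP
    [2,3] "every" : N\PP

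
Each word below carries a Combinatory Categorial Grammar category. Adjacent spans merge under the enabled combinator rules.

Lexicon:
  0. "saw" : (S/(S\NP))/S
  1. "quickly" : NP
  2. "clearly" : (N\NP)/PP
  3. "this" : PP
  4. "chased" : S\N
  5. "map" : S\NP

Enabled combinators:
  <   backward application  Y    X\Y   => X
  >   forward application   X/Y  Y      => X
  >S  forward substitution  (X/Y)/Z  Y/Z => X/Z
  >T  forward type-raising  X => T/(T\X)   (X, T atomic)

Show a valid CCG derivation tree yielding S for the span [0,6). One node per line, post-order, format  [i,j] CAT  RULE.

[0,1] (S/(S\NP))/S  lex  "saw"
[1,2] NP  lex  "quickly"
[2,3] (N\NP)/PP  lex  "clearly"
[3,4] PP  lex  "this"
[2,4] N\NP  >  k=3
[1,4] N  <  k=2
[4,5] S\N  lex  "chased"
[1,5] S  <  k=4
[0,5] S/(S\NP)  >  k=1
[5,6] S\NP  lex  "map"
[0,6] S  >  k=5

[0,6] S   >
  [0,5] S/(S\NP)   >
    [0,1] "saw" : (S/(S\NP))/S
    [1,5] S   <
      [1,4] N   <
        [1,2] "quickly" : NP
        [2,4] N\NP   >
          [2,3] "clearly" : (N\NP)/PP
          [3,4] "this" : PP
      [4,5] "chased" : S\N
  [5,6] "map" : S\NP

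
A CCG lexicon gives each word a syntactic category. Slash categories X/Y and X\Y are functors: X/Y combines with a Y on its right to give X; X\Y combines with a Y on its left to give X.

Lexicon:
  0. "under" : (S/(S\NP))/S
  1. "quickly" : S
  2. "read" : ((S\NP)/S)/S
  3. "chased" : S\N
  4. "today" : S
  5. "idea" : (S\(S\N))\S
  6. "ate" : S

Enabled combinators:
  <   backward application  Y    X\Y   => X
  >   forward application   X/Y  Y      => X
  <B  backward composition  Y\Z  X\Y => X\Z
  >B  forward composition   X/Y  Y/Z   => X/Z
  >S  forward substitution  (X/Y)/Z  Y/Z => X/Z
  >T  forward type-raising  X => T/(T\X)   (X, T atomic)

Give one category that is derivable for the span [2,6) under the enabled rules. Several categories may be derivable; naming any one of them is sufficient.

(S\NP)/S

[0,7] S   >
  [0,2] S/(S\NP)   >
    [0,1] "under" : (S/(S\NP))/S
    [1,2] "quickly" : S
  [2,7] S\NP   >
    [2,6] (S\NP)/S   >
      [2,3] "read" : ((S\NP)/S)/S
      [3,6] S   <
        [3,4] "chased" : S\N
        [4,6] S\(S\N)   <
          [4,5] "today" : S
          [5,6] "idea" : (S\(S\N))\S
    [6,7] "ate" : S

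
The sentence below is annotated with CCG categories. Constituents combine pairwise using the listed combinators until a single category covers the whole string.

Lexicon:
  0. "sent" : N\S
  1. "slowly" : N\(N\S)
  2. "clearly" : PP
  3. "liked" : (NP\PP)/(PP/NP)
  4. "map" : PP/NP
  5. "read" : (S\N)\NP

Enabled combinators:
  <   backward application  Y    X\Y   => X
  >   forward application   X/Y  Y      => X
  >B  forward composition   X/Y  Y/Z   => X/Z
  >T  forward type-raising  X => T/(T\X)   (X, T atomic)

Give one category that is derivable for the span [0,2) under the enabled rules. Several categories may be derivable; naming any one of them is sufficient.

[0,6] S   <
  [0,2] N   <
    [0,1] "sent" : N\S
    [1,2] "slowly" : N\(N\S)
  [2,6] S\N   <
    [2,5] NP   >
      [2,3] NP/(NP\PP)   >T
        [2,3] "clearly" : PP
      [3,5] NP\PP   >
        [3,4] "liked" : (NP\PP)/(PP/NP)
        [4,5] "map" : PP/NP
    [5,6] "read" : (S\N)\NP

N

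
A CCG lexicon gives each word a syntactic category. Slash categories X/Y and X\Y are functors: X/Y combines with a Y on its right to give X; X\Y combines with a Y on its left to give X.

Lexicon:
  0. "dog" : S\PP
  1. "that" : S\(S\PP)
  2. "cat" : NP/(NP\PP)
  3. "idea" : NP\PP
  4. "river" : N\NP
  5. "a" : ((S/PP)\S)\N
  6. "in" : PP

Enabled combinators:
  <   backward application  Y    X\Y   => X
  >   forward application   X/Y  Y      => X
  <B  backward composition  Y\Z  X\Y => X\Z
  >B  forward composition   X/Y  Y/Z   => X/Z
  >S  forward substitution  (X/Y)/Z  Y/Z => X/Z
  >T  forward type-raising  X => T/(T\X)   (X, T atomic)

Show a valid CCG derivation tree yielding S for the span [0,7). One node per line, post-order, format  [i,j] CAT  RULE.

[0,7] S   >
  [0,6] S/PP   <
    [0,2] S   <
      [0,1] "dog" : S\PP
      [1,2] "that" : S\(S\PP)
    [2,6] (S/PP)\S   <
      [2,5] N   <
        [2,4] NP   >
          [2,3] "cat" : NP/(NP\PP)
          [3,4] "idea" : NP\PP
        [4,5] "river" : N\NP
      [5,6] "a" : ((S/PP)\S)\N
  [6,7] "in" : PP

[0,1] S\PP  lex  "dog"
[1,2] S\(S\PP)  lex  "that"
[0,2] S  <  k=1
[2,3] NP/(NP\PP)  lex  "cat"
[3,4] NP\PP  lex  "idea"
[2,4] NP  >  k=3
[4,5] N\NP  lex  "river"
[2,5] N  <  k=4
[5,6] ((S/PP)\S)\N  lex  "a"
[2,6] (S/PP)\S  <  k=5
[0,6] S/PP  <  k=2
[6,7] PP  lex  "in"
[0,7] S  >  k=6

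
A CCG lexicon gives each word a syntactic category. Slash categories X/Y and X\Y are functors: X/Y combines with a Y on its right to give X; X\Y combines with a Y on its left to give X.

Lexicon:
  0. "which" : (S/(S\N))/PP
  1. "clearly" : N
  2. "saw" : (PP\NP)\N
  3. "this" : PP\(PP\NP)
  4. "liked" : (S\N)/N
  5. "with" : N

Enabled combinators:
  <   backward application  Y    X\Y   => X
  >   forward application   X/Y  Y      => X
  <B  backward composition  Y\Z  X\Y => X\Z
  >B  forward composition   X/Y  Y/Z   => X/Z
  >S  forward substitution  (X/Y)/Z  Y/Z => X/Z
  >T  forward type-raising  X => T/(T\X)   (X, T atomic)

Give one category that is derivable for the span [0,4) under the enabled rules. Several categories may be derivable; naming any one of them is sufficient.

[0,6] S   >
  [0,4] S/(S\N)   >
    [0,1] "which" : (S/(S\N))/PP
    [1,4] PP   <
      [1,3] PP\NP   <
        [1,2] "clearly" : N
        [2,3] "saw" : (PP\NP)\N
      [3,4] "this" : PP\(PP\NP)
  [4,6] S\N   >
    [4,5] "liked" : (S\N)/N
    [5,6] "with" : N

S/(S\N)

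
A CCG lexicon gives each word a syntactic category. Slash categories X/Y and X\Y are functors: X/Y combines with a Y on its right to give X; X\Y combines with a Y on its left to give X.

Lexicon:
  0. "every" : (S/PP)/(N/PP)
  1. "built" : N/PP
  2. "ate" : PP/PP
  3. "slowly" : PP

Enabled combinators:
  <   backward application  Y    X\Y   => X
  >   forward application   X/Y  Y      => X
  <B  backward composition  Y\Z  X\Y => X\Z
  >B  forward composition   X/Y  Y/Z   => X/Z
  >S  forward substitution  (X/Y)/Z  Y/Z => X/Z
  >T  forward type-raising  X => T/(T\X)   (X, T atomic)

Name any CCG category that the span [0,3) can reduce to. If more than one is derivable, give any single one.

[0,4] S   >
  [0,3] S/PP   >
    [0,1] "every" : (S/PP)/(N/PP)
    [1,3] N/PP   >B
      [1,2] "built" : N/PP
      [2,3] "ate" : PP/PP
  [3,4] "slowly" : PP

S/PP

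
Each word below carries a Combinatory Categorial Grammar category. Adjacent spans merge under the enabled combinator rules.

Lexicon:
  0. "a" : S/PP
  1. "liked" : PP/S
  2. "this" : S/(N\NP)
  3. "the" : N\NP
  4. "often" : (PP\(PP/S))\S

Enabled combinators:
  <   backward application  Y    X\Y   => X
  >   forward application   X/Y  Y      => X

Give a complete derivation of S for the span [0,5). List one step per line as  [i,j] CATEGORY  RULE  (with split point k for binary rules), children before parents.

[0,5] S   >
  [0,1] "a" : S/PP
  [1,5] PP   <
    [1,2] "liked" : PP/S
    [2,5] PP\(PP/S)   <
      [2,4] S   >
        [2,3] "this" : S/(N\NP)
        [3,4] "the" : N\NP
      [4,5] "often" : (PP\(PP/S))\S

[0,1] S/PP  lex  "a"
[1,2] PP/S  lex  "liked"
[2,3] S/(N\NP)  lex  "this"
[3,4] N\NP  lex  "the"
[2,4] S  >  k=3
[4,5] (PP\(PP/S))\S  lex  "often"
[2,5] PP\(PP/S)  <  k=4
[1,5] PP  <  k=2
[0,5] S  >  k=1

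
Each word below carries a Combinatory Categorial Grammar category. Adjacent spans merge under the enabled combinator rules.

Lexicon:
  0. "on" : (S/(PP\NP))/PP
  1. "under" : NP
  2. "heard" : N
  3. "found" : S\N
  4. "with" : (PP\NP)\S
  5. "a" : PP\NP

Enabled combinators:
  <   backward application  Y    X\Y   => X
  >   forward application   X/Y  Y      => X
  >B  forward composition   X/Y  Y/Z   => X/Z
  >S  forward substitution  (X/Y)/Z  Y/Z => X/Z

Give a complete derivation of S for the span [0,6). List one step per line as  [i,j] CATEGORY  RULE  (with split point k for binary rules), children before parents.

[0,6] S   >
  [0,5] S/(PP\NP)   >
    [0,1] "on" : (S/(PP\NP))/PP
    [1,5] PP   <
      [1,2] "under" : NP
      [2,5] PP\NP   <
        [2,4] S   <
          [2,3] "heard" : N
          [3,4] "found" : S\N
        [4,5] "with" : (PP\NP)\S
  [5,6] "a" : PP\NP

[0,1] (S/(PP\NP))/PP  lex  "on"
[1,2] NP  lex  "under"
[2,3] N  lex  "heard"
[3,4] S\N  lex  "found"
[2,4] S  <  k=3
[4,5] (PP\NP)\S  lex  "with"
[2,5] PP\NP  <  k=4
[1,5] PP  <  k=2
[0,5] S/(PP\NP)  >  k=1
[5,6] PP\NP  lex  "a"
[0,6] S  >  k=5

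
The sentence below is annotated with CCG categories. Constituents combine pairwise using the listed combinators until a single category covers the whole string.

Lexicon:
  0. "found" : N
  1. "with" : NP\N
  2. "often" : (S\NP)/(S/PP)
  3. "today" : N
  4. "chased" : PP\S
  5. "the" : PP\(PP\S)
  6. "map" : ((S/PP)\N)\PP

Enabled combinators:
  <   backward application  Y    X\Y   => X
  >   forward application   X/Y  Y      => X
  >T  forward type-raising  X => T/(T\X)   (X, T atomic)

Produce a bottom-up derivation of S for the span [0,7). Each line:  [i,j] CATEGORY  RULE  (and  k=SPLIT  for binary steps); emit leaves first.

[0,7] S   <
  [0,2] NP   <
    [0,1] "found" : N
    [1,2] "with" : NP\N
  [2,7] S\NP   >
    [2,3] "often" : (S\NP)/(S/PP)
    [3,7] S/PP   <
      [3,4] "today" : N
      [4,7] (S/PP)\N   <
        [4,6] PP   <
          [4,5] "chased" : PP\S
          [5,6] "the" : PP\(PP\S)
        [6,7] "map" : ((S/PP)\N)\PP

[0,1] N  lex  "found"
[1,2] NP\N  lex  "with"
[0,2] NP  <  k=1
[2,3] (S\NP)/(S/PP)  lex  "often"
[3,4] N  lex  "today"
[4,5] PP\S  lex  "chased"
[5,6] PP\(PP\S)  lex  "the"
[4,6] PP  <  k=5
[6,7] ((S/PP)\N)\PP  lex  "map"
[4,7] (S/PP)\N  <  k=6
[3,7] S/PP  <  k=4
[2,7] S\NP  >  k=3
[0,7] S  <  k=2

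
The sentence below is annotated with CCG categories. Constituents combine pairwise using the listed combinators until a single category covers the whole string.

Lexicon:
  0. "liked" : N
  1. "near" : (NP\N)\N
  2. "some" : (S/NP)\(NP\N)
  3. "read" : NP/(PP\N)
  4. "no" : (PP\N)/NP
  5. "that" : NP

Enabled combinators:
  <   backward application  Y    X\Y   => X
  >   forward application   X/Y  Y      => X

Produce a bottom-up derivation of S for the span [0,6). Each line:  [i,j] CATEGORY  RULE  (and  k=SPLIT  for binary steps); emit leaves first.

[0,1] N  lex  "liked"
[1,2] (NP\N)\N  lex  "near"
[0,2] NP\N  <  k=1
[2,3] (S/NP)\(NP\N)  lex  "some"
[0,3] S/NP  <  k=2
[3,4] NP/(PP\N)  lex  "read"
[4,5] (PP\N)/NP  lex  "no"
[5,6] NP  lex  "that"
[4,6] PP\N  >  k=5
[3,6] NP  >  k=4
[0,6] S  >  k=3

[0,6] S   >
  [0,3] S/NP   <
    [0,2] NP\N   <
      [0,1] "liked" : N
      [1,2] "near" : (NP\N)\N
    [2,3] "some" : (S/NP)\(NP\N)
  [3,6] NP   >
    [3,4] "read" : NP/(PP\N)
    [4,6] PP\N   >
      [4,5] "no" : (PP\N)/NP
      [5,6] "that" : NP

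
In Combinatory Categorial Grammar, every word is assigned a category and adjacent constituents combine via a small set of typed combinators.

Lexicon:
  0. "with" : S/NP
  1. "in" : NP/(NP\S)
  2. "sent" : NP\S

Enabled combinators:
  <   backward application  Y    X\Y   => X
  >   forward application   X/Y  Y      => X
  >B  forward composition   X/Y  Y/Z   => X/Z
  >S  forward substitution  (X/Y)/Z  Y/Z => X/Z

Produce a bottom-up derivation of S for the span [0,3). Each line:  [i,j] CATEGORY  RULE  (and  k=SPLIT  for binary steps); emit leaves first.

[0,3] S   >
  [0,1] "with" : S/NP
  [1,3] NP   >
    [1,2] "in" : NP/(NP\S)
    [2,3] "sent" : NP\S

[0,1] S/NP  lex  "with"
[1,2] NP/(NP\S)  lex  "in"
[2,3] NP\S  lex  "sent"
[1,3] NP  >  k=2
[0,3] S  >  k=1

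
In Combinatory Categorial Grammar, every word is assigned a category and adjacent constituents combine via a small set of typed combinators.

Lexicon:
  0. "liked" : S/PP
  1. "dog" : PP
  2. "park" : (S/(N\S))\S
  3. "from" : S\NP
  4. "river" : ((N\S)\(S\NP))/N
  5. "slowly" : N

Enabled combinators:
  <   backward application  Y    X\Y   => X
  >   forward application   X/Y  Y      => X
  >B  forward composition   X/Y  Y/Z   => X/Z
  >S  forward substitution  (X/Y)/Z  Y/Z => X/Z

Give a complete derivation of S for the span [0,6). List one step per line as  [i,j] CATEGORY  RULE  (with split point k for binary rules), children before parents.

[0,1] S/PP  lex  "liked"
[1,2] PP  lex  "dog"
[0,2] S  >  k=1
[2,3] (S/(N\S))\S  lex  "park"
[0,3] S/(N\S)  <  k=2
[3,4] S\NP  lex  "from"
[4,5] ((N\S)\(S\NP))/N  lex  "river"
[5,6] N  lex  "slowly"
[4,6] (N\S)\(S\NP)  >  k=5
[3,6] N\S  <  k=4
[0,6] S  >  k=3

[0,6] S   >
  [0,3] S/(N\S)   <
    [0,2] S   >
      [0,1] "liked" : S/PP
      [1,2] "dog" : PP
    [2,3] "park" : (S/(N\S))\S
  [3,6] N\S   <
    [3,4] "from" : S\NP
    [4,6] (N\S)\(S\NP)   >
      [4,5] "river" : ((N\S)\(S\NP))/N
      [5,6] "slowly" : N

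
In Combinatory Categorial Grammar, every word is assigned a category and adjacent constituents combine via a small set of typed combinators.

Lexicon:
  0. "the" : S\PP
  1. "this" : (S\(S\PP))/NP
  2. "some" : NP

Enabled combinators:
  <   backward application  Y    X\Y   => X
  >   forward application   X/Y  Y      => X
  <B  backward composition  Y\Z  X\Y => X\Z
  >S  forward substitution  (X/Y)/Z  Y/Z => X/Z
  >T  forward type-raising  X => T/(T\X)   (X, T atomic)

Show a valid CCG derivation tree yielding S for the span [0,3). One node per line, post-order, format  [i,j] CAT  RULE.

[0,3] S   <
  [0,1] "the" : S\PP
  [1,3] S\(S\PP)   >
    [1,2] "this" : (S\(S\PP))/NP
    [2,3] "some" : NP

[0,1] S\PP  lex  "the"
[1,2] (S\(S\PP))/NP  lex  "this"
[2,3] NP  lex  "some"
[1,3] S\(S\PP)  >  k=2
[0,3] S  <  k=1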